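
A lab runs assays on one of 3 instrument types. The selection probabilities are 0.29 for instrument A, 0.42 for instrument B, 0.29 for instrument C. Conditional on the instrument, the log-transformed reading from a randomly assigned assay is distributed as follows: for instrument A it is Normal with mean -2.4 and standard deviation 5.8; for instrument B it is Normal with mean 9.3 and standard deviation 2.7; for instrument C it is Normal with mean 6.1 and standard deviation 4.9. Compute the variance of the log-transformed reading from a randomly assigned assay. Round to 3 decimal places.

43.777

Per component, A: μ=-2.4, E[X²]=39.4; B: μ=9.3, E[X²]=93.78; C: μ=6.1, E[X²]=61.22.
E[X] = 0.29·-2.4 + 0.42·9.3 + 0.29·6.1 = 4.979.
E[X²] = 0.29·39.4 + 0.42·93.78 + 0.29·61.22 = 68.5674.
Var(X) = E[X²] − (E[X])² = 68.5674 − 24.7904 = 43.777.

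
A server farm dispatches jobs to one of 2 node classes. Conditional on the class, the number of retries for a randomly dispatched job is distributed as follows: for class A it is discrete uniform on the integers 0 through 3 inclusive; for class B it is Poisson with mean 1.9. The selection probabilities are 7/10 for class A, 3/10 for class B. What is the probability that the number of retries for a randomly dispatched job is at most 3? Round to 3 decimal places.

0.962

Conditional on each class, P(X ≤ 3): A: 1; B: 0.874702.
By total probability, P(X ≤ 3) = 0.7·1 + 0.3·0.874702 = 0.962411.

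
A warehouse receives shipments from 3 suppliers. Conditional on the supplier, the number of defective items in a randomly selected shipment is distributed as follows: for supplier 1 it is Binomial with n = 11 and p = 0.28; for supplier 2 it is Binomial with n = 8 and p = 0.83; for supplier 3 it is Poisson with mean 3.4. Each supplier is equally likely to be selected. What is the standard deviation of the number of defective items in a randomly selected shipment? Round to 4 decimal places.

2.1988

Per component, 1: μ=3.08, E[X²]=11.704; 2: μ=6.64, E[X²]=45.2184; 3: μ=3.4, E[X²]=14.96.
E[X] = 0.333333·3.08 + 0.333333·6.64 + 0.333333·3.4 = 4.37333.
E[X²] = 0.333333·11.704 + 0.333333·45.2184 + 0.333333·14.96 = 23.9608.
Var(X) = E[X²] − (E[X])² = 23.9608 − 19.126 = 4.83476.
SD(X) = √4.83476 = 2.19881.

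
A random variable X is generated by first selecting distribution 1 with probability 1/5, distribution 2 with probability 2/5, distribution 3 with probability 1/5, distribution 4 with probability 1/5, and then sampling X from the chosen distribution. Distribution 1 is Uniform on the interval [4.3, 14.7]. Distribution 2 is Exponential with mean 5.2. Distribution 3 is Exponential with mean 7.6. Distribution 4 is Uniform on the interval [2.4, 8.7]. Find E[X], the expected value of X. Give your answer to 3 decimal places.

Component means — 1: 9.5; 2: 5.2; 3: 7.6; 4: 5.55.
E[X] = 0.2·9.5 + 0.4·5.2 + 0.2·7.6 + 0.2·5.55 = 6.61.

6.610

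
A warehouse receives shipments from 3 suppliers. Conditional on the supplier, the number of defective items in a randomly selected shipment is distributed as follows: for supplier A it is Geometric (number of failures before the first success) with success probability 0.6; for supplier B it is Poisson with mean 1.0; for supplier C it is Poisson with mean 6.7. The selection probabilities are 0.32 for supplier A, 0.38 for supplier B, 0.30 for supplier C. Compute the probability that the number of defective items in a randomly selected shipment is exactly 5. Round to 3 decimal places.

0.045

Conditional on each supplier, P(X = 5): A: 0.006144; B: 0.00306566; C: 0.13849.
By total probability, P(X = 5) = 0.32·0.006144 + 0.38·0.00306566 + 0.3·0.13849 = 0.0446782.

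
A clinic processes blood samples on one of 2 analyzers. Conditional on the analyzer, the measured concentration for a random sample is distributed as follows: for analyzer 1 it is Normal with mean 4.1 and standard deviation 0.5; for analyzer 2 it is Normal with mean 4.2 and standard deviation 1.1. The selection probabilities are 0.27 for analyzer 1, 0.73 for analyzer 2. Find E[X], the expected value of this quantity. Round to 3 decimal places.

Component means — 1: 4.1; 2: 4.2.
E[X] = 0.27·4.1 + 0.73·4.2 = 4.173.

4.173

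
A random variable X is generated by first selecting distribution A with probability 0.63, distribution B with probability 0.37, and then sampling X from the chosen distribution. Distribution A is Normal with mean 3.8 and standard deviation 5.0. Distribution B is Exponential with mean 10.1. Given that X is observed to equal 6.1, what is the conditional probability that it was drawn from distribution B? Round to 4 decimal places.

0.3069

Likelihoods f(6.1 | ·): A: 0.0717781; B: 0.054123.
Posterior ∝ prior × likelihood. Numerator for B: 0.37·0.054123 = 0.0200255.
Normalizing constant: 0.63·0.0717781 + 0.37·0.054123 = 0.0652457.
P(B | observation) = 0.0200255 / 0.0652457 = 0.306925.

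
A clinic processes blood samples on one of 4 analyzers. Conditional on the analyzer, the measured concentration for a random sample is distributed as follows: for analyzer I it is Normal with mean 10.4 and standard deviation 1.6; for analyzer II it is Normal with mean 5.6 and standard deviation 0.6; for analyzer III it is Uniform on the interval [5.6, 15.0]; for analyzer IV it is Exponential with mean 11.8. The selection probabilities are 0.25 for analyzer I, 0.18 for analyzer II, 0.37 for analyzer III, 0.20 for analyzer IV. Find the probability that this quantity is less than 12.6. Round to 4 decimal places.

Conditional on each analyzer, P(X < 12.6): I: 0.915434; II: 1; III: 0.744681; IV: 0.656235.
By total probability, P(X < 12.6) = 0.25·0.915434 + 0.18·1 + 0.37·0.744681 + 0.2·0.656235 = 0.815637.

0.8156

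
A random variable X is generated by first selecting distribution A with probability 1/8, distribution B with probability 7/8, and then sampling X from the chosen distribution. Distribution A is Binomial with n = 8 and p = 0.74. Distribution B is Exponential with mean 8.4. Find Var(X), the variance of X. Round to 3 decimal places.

Per component, A: μ=5.92, E[X²]=36.5856; B: μ=8.4, E[X²]=141.12.
E[X] = 0.125·5.92 + 0.875·8.4 = 8.09.
E[X²] = 0.125·36.5856 + 0.875·141.12 = 128.053.
Var(X) = E[X²] − (E[X])² = 128.053 − 65.4481 = 62.6051.

62.605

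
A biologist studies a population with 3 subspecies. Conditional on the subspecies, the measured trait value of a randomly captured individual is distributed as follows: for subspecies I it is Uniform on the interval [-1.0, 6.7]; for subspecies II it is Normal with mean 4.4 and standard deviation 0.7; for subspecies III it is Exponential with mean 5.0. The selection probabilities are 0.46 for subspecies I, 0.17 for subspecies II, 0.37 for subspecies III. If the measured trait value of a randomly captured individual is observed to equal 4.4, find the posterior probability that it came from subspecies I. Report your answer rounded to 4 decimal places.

0.3189

Likelihoods f(4.4 | ·): I: 0.12987; II: 0.569918; III: 0.0829566.
Posterior ∝ prior × likelihood. Numerator for I: 0.46·0.12987 = 0.0597403.
Normalizing constant: 0.46·0.12987 + 0.17·0.569918 + 0.37·0.0829566 = 0.18732.
P(I | observation) = 0.0597403 / 0.18732 = 0.318921.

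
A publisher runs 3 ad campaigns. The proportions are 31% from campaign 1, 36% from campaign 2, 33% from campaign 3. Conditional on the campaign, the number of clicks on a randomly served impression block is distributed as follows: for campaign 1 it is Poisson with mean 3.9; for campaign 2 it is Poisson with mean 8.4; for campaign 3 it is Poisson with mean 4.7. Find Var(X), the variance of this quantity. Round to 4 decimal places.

9.7357

Per component, 1: μ=3.9, E[X²]=19.11; 2: μ=8.4, E[X²]=78.96; 3: μ=4.7, E[X²]=26.79.
E[X] = 0.31·3.9 + 0.36·8.4 + 0.33·4.7 = 5.784.
E[X²] = 0.31·19.11 + 0.36·78.96 + 0.33·26.79 = 43.1904.
Var(X) = E[X²] − (E[X])² = 43.1904 − 33.4547 = 9.73574.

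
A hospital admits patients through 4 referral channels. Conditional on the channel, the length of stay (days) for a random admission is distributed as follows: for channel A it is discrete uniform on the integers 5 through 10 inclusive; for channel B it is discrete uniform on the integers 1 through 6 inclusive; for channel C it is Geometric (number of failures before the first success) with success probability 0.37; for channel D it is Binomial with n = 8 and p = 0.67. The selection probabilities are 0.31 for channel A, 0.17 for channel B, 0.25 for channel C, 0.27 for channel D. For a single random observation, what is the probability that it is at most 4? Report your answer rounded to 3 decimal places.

Conditional on each channel, P(X ≤ 4): A: 0; B: 0.666667; C: 0.900756; D: 0.251856.
By total probability, P(X ≤ 4) = 0.31·0 + 0.17·0.666667 + 0.25·0.900756 + 0.27·0.251856 = 0.406523.

0.407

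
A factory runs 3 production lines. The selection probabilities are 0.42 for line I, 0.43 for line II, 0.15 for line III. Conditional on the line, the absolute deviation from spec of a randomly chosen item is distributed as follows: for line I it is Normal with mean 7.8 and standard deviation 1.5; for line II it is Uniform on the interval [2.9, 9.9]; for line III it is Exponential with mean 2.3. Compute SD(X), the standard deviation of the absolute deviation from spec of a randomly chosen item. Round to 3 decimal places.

Per component, I: μ=7.8, E[X²]=63.09; II: μ=6.4, E[X²]=45.0433; III: μ=2.3, E[X²]=10.58.
E[X] = 0.42·7.8 + 0.43·6.4 + 0.15·2.3 = 6.373.
E[X²] = 0.42·63.09 + 0.43·45.0433 + 0.15·10.58 = 47.4534.
Var(X) = E[X²] − (E[X])² = 47.4534 − 40.6151 = 6.8383.
SD(X) = √6.8383 = 2.61502.

2.615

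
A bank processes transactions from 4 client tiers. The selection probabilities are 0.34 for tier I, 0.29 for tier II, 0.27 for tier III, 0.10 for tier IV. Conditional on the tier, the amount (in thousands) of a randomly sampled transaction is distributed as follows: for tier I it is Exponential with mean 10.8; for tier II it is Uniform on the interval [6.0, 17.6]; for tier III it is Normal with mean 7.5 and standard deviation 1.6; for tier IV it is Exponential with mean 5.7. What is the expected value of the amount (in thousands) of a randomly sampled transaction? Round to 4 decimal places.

9.6890

Component means — I: 10.8; II: 11.8; III: 7.5; IV: 5.7.
E[X] = 0.34·10.8 + 0.29·11.8 + 0.27·7.5 + 0.1·5.7 = 9.689.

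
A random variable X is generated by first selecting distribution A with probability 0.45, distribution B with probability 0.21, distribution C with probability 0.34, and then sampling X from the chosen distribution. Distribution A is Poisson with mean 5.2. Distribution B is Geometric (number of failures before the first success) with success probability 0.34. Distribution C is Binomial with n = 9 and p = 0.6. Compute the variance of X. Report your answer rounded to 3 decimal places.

Per component, A: μ=5.2, E[X²]=32.24; B: μ=1.94118, E[X²]=9.47751; C: μ=5.4, E[X²]=31.32.
E[X] = 0.45·5.2 + 0.21·1.94118 + 0.34·5.4 = 4.58365.
E[X²] = 0.45·32.24 + 0.21·9.47751 + 0.34·31.32 = 27.1471.
Var(X) = E[X²] − (E[X])² = 27.1471 − 21.0098 = 6.13726.

6.137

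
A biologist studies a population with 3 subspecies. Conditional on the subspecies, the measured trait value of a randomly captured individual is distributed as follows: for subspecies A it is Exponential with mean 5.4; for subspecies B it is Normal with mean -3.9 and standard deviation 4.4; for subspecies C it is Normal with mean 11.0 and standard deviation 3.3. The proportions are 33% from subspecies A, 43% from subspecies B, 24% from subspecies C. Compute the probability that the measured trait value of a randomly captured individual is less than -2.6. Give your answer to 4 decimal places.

Conditional on each subspecies, P(X < -2.6): A: 0; B: 0.616177; C: 1.88442e-05.
By total probability, P(X < -2.6) = 0.33·0 + 0.43·0.616177 + 0.24·1.88442e-05 = 0.26496.

0.2650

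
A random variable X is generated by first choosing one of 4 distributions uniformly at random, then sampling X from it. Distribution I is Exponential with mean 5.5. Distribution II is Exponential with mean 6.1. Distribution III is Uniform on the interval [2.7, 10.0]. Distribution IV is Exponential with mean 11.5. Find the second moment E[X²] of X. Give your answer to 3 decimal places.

For each component E[X²] = Var + (mean)², giving I: 60.5; II: 74.42; III: 44.7633; IV: 264.5.
Overall E[X²] = 0.25·60.5 + 0.25·74.42 + 0.25·44.7633 + 0.25·264.5 = 111.046.

111.046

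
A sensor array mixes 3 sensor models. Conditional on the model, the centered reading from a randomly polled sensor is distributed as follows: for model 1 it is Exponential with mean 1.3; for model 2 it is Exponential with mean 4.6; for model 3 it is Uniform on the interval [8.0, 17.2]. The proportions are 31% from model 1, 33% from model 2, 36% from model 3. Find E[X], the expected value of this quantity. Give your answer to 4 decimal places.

Component means — 1: 1.3; 2: 4.6; 3: 12.6.
E[X] = 0.31·1.3 + 0.33·4.6 + 0.36·12.6 = 6.457.

6.4570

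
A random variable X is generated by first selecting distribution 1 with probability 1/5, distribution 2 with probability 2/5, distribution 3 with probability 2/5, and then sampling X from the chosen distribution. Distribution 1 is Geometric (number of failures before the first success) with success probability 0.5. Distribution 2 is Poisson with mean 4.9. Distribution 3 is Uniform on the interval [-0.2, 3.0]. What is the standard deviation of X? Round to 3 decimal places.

2.427

Per component, 1: μ=1, E[X²]=3; 2: μ=4.9, E[X²]=28.91; 3: μ=1.4, E[X²]=2.81333.
E[X] = 0.2·1 + 0.4·4.9 + 0.4·1.4 = 2.72.
E[X²] = 0.2·3 + 0.4·28.91 + 0.4·2.81333 = 13.2893.
Var(X) = E[X²] − (E[X])² = 13.2893 − 7.3984 = 5.89093.
SD(X) = √5.89093 = 2.42712.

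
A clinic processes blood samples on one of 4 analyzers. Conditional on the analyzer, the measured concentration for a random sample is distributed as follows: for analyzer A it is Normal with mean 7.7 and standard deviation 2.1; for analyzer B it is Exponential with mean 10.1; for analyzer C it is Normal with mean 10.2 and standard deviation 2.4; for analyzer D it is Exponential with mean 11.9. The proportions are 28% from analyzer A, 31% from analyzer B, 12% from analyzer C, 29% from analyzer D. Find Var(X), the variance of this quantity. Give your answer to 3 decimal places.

Per component, A: μ=7.7, E[X²]=63.7; B: μ=10.1, E[X²]=204.02; C: μ=10.2, E[X²]=109.8; D: μ=11.9, E[X²]=283.22.
E[X] = 0.28·7.7 + 0.31·10.1 + 0.12·10.2 + 0.29·11.9 = 9.962.
E[X²] = 0.28·63.7 + 0.31·204.02 + 0.12·109.8 + 0.29·283.22 = 176.392.
Var(X) = E[X²] − (E[X])² = 176.392 − 99.2414 = 77.1506.

77.151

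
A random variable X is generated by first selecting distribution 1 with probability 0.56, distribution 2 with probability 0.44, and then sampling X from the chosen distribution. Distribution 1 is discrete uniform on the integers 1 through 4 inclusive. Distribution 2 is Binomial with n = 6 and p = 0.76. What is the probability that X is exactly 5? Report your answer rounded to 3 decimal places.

Conditional on each component, P(X = 5): 1: 0; 2: 0.365116.
By total probability, P(X = 5) = 0.56·0 + 0.44·0.365116 = 0.160651.

0.161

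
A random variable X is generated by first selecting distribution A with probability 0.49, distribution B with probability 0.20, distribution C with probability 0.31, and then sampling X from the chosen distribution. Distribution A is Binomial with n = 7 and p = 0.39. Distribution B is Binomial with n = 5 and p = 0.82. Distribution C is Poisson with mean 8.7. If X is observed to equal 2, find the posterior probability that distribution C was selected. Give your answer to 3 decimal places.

Likelihoods P(X=2 | ·): A: 0.269773; B: 0.0392144; C: 0.00630444.
Posterior ∝ prior × likelihood. Numerator for C: 0.31·0.00630444 = 0.00195438.
Normalizing constant: 0.49·0.269773 + 0.2·0.0392144 + 0.31·0.00630444 = 0.141986.
P(C | observation) = 0.00195438 / 0.141986 = 0.0137646.

0.014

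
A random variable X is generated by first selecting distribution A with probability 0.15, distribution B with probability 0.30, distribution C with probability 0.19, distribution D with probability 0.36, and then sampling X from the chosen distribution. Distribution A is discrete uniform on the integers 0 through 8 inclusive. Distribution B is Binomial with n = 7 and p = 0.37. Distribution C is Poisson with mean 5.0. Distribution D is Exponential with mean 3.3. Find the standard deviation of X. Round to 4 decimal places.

Per component, A: μ=4, E[X²]=22.6667; B: μ=2.59, E[X²]=8.3398; C: μ=5, E[X²]=30; D: μ=3.3, E[X²]=21.78.
E[X] = 0.15·4 + 0.3·2.59 + 0.19·5 + 0.36·3.3 = 3.515.
E[X²] = 0.15·22.6667 + 0.3·8.3398 + 0.19·30 + 0.36·21.78 = 19.4427.
Var(X) = E[X²] − (E[X])² = 19.4427 − 12.3552 = 7.08751.
SD(X) = √7.08751 = 2.66224.

2.6622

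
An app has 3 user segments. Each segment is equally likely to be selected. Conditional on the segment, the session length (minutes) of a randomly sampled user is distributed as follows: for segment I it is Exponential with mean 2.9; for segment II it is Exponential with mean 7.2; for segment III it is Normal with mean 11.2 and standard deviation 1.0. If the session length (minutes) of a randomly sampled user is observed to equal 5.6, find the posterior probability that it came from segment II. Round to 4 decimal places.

Likelihoods f(5.6 | ·): I: 0.0499994; II: 0.0638091; III: 6.18262e-08.
Posterior ∝ prior × likelihood. Numerator for II: 0.333333·0.0638091 = 0.0212697.
Normalizing constant: 0.333333·0.0499994 + 0.333333·0.0638091 + 0.333333·6.18262e-08 = 0.0379362.
P(II | observation) = 0.0212697 / 0.0379362 = 0.560671.

0.5607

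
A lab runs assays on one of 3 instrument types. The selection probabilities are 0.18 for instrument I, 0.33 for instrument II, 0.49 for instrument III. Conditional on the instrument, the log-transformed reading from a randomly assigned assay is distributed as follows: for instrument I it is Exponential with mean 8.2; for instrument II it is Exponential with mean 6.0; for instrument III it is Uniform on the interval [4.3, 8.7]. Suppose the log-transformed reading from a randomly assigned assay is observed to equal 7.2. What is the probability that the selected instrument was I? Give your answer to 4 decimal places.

0.0666

Likelihoods f(7.2 | ·): I: 0.0506821; II: 0.050199; III: 0.227273.
Posterior ∝ prior × likelihood. Numerator for I: 0.18·0.0506821 = 0.00912277.
Normalizing constant: 0.18·0.0506821 + 0.33·0.050199 + 0.49·0.227273 = 0.137052.
P(I | observation) = 0.00912277 / 0.137052 = 0.0665643.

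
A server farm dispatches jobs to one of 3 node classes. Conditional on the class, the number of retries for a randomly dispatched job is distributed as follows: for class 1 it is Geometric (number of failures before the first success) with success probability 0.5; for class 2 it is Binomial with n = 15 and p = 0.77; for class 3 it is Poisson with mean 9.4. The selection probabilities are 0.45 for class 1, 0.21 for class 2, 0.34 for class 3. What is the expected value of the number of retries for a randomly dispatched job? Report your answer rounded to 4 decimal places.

6.0715

Component means — 1: 1; 2: 11.55; 3: 9.4.
E[X] = 0.45·1 + 0.21·11.55 + 0.34·9.4 = 6.0715.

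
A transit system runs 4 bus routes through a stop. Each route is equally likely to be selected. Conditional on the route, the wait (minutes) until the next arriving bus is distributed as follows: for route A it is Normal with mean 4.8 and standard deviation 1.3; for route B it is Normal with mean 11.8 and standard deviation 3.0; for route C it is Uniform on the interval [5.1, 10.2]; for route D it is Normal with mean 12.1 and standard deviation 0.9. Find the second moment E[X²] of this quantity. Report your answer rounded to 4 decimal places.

For each component E[X²] = Var + (mean)², giving A: 24.73; B: 148.24; C: 60.69; D: 147.22.
Overall E[X²] = 0.25·24.73 + 0.25·148.24 + 0.25·60.69 + 0.25·147.22 = 95.22.

95.2200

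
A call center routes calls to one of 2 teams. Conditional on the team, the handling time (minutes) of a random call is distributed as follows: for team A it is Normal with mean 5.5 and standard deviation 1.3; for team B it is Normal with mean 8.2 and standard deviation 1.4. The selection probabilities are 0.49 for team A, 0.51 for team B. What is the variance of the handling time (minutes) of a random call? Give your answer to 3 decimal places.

3.649

Per component, A: μ=5.5, E[X²]=31.94; B: μ=8.2, E[X²]=69.2.
E[X] = 0.49·5.5 + 0.51·8.2 = 6.877.
E[X²] = 0.49·31.94 + 0.51·69.2 = 50.9426.
Var(X) = E[X²] − (E[X])² = 50.9426 − 47.2931 = 3.64947.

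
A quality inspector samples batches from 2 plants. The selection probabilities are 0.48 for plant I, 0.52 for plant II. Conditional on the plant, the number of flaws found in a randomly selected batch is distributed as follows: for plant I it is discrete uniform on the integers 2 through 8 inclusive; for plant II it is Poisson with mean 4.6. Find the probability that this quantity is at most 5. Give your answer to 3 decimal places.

0.631

Conditional on each plant, P(X ≤ 5): I: 0.571429; II: 0.68576.
By total probability, P(X ≤ 5) = 0.48·0.571429 + 0.52·0.68576 = 0.630881.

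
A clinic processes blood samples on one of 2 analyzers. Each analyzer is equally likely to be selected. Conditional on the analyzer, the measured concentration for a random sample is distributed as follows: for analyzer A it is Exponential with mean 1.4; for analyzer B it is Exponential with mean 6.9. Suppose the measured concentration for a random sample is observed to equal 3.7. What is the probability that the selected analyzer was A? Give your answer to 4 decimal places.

0.3748

Likelihoods f(3.7 | ·): A: 0.0508269; B: 0.0847751.
Posterior ∝ prior × likelihood. Numerator for A: 0.5·0.0508269 = 0.0254135.
Normalizing constant: 0.5·0.0508269 + 0.5·0.0847751 = 0.067801.
P(A | observation) = 0.0254135 / 0.067801 = 0.374824.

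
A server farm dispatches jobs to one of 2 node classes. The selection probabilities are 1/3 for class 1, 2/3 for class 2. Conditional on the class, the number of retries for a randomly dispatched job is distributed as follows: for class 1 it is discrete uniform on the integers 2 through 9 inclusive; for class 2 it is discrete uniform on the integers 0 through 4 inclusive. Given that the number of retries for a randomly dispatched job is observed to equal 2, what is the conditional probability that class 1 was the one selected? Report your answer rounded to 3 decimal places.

Likelihoods P(X=2 | ·): 1: 0.125; 2: 0.2.
Posterior ∝ prior × likelihood. Numerator for 1: 0.333333·0.125 = 0.0416667.
Normalizing constant: 0.333333·0.125 + 0.666667·0.2 = 0.175.
P(1 | observation) = 0.0416667 / 0.175 = 0.238095.

0.238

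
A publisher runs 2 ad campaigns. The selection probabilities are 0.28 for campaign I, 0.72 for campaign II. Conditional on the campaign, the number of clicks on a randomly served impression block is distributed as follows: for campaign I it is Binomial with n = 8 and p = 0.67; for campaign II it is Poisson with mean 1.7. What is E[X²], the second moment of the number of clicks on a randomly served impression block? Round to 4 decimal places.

For each component E[X²] = Var + (mean)², giving I: 30.4984; II: 4.59.
Overall E[X²] = 0.28·30.4984 + 0.72·4.59 = 11.8444.

11.8444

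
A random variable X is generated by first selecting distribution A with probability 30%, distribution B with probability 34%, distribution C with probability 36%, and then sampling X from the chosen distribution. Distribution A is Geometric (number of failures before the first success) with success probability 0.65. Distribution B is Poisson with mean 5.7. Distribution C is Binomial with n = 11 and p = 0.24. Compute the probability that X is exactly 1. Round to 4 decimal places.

Conditional on each component, P(X = 1): A: 0.2275; B: 0.019072; C: 0.169723.
By total probability, P(X = 1) = 0.3·0.2275 + 0.34·0.019072 + 0.36·0.169723 = 0.135835.

0.1358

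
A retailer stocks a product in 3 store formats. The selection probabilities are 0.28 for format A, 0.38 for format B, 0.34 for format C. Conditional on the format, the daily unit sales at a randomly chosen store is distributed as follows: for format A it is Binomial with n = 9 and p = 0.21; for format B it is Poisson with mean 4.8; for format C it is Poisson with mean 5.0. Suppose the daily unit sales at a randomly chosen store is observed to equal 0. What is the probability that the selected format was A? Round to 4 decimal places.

0.8610

Likelihoods P(X=0 | ·): A: 0.119852; B: 0.00822975; C: 0.00673795.
Posterior ∝ prior × likelihood. Numerator for A: 0.28·0.119852 = 0.0335584.
Normalizing constant: 0.28·0.119852 + 0.38·0.00822975 + 0.34·0.00673795 = 0.0389767.
P(A | observation) = 0.0335584 / 0.0389767 = 0.860988.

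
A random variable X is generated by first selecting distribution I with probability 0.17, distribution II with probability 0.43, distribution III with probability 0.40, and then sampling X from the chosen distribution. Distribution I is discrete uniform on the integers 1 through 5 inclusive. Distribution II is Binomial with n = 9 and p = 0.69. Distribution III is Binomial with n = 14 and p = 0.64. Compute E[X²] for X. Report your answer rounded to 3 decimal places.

52.683

For each component E[X²] = Var + (mean)², giving I: 11; II: 40.4892; III: 83.5072.
Overall E[X²] = 0.17·11 + 0.43·40.4892 + 0.4·83.5072 = 52.6832.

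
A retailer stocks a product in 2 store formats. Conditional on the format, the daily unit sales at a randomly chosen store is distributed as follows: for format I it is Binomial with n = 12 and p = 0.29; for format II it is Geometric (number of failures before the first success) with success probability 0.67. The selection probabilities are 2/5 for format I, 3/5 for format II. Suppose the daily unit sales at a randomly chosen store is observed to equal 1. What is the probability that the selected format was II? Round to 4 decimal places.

Likelihoods P(X=1 | ·): I: 0.0804306; II: 0.2211.
Posterior ∝ prior × likelihood. Numerator for II: 0.6·0.2211 = 0.13266.
Normalizing constant: 0.4·0.0804306 + 0.6·0.2211 = 0.164832.
P(II | observation) = 0.13266 / 0.164832 = 0.804818.

0.8048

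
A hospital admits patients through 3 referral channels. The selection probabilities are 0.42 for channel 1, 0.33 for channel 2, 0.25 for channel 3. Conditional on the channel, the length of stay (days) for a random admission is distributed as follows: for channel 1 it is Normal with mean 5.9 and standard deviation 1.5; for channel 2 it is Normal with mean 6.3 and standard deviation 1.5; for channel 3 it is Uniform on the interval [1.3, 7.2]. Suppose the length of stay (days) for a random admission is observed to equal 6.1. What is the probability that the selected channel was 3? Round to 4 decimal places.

0.1765

Likelihoods f(6.1 | ·): 1: 0.263608; 2: 0.263608; 3: 0.169492.
Posterior ∝ prior × likelihood. Numerator for 3: 0.25·0.169492 = 0.0423729.
Normalizing constant: 0.42·0.263608 + 0.33·0.263608 + 0.25·0.169492 = 0.240079.
P(3 | observation) = 0.0423729 / 0.240079 = 0.176496.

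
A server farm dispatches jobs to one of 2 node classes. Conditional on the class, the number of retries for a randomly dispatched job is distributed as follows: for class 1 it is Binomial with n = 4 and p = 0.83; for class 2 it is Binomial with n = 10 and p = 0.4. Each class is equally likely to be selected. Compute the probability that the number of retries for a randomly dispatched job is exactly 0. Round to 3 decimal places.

0.003

Conditional on each class, P(X = 0): 1: 0.00083521; 2: 0.00604662.
By total probability, P(X = 0) = 0.5·0.00083521 + 0.5·0.00604662 = 0.00344091.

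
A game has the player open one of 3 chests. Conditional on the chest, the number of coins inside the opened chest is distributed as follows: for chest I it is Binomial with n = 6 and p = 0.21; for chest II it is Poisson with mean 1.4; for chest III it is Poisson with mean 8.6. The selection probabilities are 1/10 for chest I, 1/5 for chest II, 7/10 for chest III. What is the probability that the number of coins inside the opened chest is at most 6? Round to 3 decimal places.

Conditional on each chest, P(X ≤ 6): I: 1; II: 0.999378; III: 0.245676.
By total probability, P(X ≤ 6) = 0.1·1 + 0.2·0.999378 + 0.7·0.245676 = 0.471849.

0.472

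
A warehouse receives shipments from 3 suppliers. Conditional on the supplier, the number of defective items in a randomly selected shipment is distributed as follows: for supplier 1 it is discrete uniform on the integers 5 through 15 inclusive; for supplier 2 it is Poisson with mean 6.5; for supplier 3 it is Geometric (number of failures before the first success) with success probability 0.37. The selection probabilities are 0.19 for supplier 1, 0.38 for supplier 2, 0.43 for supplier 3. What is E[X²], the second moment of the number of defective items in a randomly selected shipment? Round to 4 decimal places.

For each component E[X²] = Var + (mean)², giving 1: 110; 2: 48.75; 3: 7.5011.
Overall E[X²] = 0.19·110 + 0.38·48.75 + 0.43·7.5011 = 42.6505.

42.6505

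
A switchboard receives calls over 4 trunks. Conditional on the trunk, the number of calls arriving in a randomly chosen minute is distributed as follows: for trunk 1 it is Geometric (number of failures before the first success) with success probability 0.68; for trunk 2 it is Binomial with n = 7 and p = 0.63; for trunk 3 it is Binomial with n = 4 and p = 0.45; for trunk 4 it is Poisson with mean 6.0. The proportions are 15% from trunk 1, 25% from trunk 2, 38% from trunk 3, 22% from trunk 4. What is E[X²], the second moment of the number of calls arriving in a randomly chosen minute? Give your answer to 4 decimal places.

For each component E[X²] = Var + (mean)², giving 1: 0.913495; 2: 21.0798; 3: 4.23; 4: 42.
Overall E[X²] = 0.15·0.913495 + 0.25·21.0798 + 0.38·4.23 + 0.22·42 = 16.2544.

16.2544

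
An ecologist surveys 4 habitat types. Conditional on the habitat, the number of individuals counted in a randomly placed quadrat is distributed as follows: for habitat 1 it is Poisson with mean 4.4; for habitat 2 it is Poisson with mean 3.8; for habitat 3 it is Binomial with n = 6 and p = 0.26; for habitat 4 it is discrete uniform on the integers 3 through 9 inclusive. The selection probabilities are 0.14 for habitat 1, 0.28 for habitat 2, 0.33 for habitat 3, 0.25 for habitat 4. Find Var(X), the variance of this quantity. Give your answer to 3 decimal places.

5.966

Per component, 1: μ=4.4, E[X²]=23.76; 2: μ=3.8, E[X²]=18.24; 3: μ=1.56, E[X²]=3.588; 4: μ=6, E[X²]=40.
E[X] = 0.14·4.4 + 0.28·3.8 + 0.33·1.56 + 0.25·6 = 3.6948.
E[X²] = 0.14·23.76 + 0.28·18.24 + 0.33·3.588 + 0.25·40 = 19.6176.
Var(X) = E[X²] − (E[X])² = 19.6176 − 13.6515 = 5.96609.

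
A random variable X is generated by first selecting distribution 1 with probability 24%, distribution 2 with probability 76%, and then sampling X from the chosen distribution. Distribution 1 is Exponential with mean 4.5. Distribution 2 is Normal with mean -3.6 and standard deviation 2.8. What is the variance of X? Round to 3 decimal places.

Per component, 1: μ=4.5, E[X²]=40.5; 2: μ=-3.6, E[X²]=20.8.
E[X] = 0.24·4.5 + 0.76·-3.6 = -1.656.
E[X²] = 0.24·40.5 + 0.76·20.8 = 25.528.
Var(X) = E[X²] − (E[X])² = 25.528 − 2.74234 = 22.7857.

22.786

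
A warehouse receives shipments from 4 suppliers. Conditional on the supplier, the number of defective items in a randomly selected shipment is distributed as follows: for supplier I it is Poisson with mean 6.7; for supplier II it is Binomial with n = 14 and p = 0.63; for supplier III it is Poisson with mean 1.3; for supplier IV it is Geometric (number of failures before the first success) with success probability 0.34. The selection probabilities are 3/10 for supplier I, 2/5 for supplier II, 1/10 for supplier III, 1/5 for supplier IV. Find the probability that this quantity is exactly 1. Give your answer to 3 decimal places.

0.083

Conditional on each supplier, P(X = 1): I: 0.00824711; II: 2.14828e-05; III: 0.354291; IV: 0.2244.
By total probability, P(X = 1) = 0.3·0.00824711 + 0.4·2.14828e-05 + 0.1·0.354291 + 0.2·0.2244 = 0.0827919.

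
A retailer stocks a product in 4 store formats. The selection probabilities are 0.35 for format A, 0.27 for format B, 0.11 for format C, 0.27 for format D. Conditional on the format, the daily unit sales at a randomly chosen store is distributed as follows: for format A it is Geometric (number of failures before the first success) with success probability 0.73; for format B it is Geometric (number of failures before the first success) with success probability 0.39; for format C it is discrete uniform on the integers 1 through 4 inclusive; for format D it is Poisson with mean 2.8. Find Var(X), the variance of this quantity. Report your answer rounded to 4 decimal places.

Per component, A: μ=0.369863, E[X²]=0.64346; B: μ=1.5641, E[X²]=6.45694; C: μ=2.5, E[X²]=7.5; D: μ=2.8, E[X²]=10.64.
E[X] = 0.35·0.369863 + 0.27·1.5641 + 0.11·2.5 + 0.27·2.8 = 1.58276.
E[X²] = 0.35·0.64346 + 0.27·6.45694 + 0.11·7.5 + 0.27·10.64 = 5.66638.
Var(X) = E[X²] − (E[X])² = 5.66638 − 2.50513 = 3.16126.

3.1613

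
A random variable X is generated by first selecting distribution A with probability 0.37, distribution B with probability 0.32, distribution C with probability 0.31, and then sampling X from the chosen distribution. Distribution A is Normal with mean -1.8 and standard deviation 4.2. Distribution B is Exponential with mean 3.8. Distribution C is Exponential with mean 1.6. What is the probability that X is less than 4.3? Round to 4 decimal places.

0.8486

Conditional on each component, P(X < 4.3): A: 0.926802; B: 0.677476; C: 0.931949.
By total probability, P(X < 4.3) = 0.37·0.926802 + 0.32·0.677476 + 0.31·0.931949 = 0.848613.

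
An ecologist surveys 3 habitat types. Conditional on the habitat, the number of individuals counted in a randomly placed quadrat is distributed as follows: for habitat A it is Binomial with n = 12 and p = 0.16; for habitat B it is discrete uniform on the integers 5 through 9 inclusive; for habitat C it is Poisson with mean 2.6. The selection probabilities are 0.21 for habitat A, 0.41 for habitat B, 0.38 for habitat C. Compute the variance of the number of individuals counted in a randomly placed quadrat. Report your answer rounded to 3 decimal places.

7.422

Per component, A: μ=1.92, E[X²]=5.2992; B: μ=7, E[X²]=51; C: μ=2.6, E[X²]=9.36.
E[X] = 0.21·1.92 + 0.41·7 + 0.38·2.6 = 4.2612.
E[X²] = 0.21·5.2992 + 0.41·51 + 0.38·9.36 = 25.5796.
Var(X) = E[X²] − (E[X])² = 25.5796 − 18.1578 = 7.42181.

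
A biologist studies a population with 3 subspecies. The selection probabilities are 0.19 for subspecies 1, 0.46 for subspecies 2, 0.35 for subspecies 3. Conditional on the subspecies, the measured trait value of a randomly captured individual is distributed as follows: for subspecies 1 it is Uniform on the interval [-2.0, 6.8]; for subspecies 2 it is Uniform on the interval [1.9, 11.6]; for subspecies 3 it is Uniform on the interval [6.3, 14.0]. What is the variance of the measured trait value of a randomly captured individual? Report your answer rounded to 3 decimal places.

Per component, 1: μ=2.4, E[X²]=12.2133; 2: μ=6.75, E[X²]=53.4033; 3: μ=10.15, E[X²]=107.963.
E[X] = 0.19·2.4 + 0.46·6.75 + 0.35·10.15 = 7.1135.
E[X²] = 0.19·12.2133 + 0.46·53.4033 + 0.35·107.963 = 64.6732.
Var(X) = E[X²] − (E[X])² = 64.6732 − 50.6019 = 14.0714.

14.071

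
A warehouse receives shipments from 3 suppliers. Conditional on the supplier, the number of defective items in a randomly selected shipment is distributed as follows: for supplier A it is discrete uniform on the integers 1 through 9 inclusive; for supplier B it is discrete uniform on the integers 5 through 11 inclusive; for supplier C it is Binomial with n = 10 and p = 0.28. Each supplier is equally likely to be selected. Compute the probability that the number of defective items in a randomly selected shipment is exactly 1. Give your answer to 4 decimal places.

0.0856

Conditional on each supplier, P(X = 1): A: 0.111111; B: 0; C: 0.145596.
By total probability, P(X = 1) = 0.333333·0.111111 + 0.333333·0 + 0.333333·0.145596 = 0.0855692.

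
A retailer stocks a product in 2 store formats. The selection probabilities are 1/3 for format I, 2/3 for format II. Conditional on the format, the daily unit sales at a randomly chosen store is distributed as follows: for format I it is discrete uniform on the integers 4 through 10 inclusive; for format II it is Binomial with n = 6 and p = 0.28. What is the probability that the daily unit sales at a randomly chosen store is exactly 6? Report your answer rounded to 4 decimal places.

Conditional on each format, P(X = 6): I: 0.142857; II: 0.00048189.
By total probability, P(X = 6) = 0.333333·0.142857 + 0.666667·0.00048189 = 0.0479403.

0.0479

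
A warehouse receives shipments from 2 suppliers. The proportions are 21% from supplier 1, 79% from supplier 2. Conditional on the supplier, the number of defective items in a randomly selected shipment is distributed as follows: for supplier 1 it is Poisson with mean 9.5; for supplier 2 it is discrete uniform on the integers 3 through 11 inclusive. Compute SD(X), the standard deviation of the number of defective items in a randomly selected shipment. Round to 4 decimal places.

Per component, 1: μ=9.5, E[X²]=99.75; 2: μ=7, E[X²]=55.6667.
E[X] = 0.21·9.5 + 0.79·7 = 7.525.
E[X²] = 0.21·99.75 + 0.79·55.6667 = 64.9242.
Var(X) = E[X²] − (E[X])² = 64.9242 − 56.6256 = 8.29854.
SD(X) = √8.29854 = 2.88072.

2.8807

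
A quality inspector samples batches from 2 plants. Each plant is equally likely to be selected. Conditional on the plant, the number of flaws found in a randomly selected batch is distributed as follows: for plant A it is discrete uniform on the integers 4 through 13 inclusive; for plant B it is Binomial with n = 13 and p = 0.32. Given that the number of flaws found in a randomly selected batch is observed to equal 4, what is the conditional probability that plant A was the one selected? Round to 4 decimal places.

Likelihoods P(X=4 | ·): A: 0.1; B: 0.23307.
Posterior ∝ prior × likelihood. Numerator for A: 0.5·0.1 = 0.05.
Normalizing constant: 0.5·0.1 + 0.5·0.23307 = 0.166535.
P(A | observation) = 0.05 / 0.166535 = 0.300237.

0.3002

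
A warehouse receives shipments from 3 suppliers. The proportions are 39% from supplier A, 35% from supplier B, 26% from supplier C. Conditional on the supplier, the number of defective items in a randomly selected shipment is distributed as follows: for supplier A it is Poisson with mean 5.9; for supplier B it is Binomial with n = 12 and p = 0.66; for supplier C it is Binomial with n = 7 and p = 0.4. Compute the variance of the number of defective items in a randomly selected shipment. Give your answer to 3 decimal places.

7.597

Per component, A: μ=5.9, E[X²]=40.71; B: μ=7.92, E[X²]=65.4192; C: μ=2.8, E[X²]=9.52.
E[X] = 0.39·5.9 + 0.35·7.92 + 0.26·2.8 = 5.801.
E[X²] = 0.39·40.71 + 0.35·65.4192 + 0.26·9.52 = 41.2488.
Var(X) = E[X²] − (E[X])² = 41.2488 − 33.6516 = 7.59722.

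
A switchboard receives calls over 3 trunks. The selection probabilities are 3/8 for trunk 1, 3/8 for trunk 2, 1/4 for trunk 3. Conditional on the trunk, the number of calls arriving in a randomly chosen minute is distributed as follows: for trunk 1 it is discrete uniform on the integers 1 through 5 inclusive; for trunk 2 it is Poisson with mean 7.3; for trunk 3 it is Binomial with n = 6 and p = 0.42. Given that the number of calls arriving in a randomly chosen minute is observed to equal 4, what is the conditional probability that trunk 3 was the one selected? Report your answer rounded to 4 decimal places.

Likelihoods P(X=4 | ·): 1: 0.2; 2: 0.0799338; 3: 0.157016.
Posterior ∝ prior × likelihood. Numerator for 3: 0.25·0.157016 = 0.039254.
Normalizing constant: 0.375·0.2 + 0.375·0.0799338 + 0.25·0.157016 = 0.144229.
P(3 | observation) = 0.039254 / 0.144229 = 0.272164.

0.2722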